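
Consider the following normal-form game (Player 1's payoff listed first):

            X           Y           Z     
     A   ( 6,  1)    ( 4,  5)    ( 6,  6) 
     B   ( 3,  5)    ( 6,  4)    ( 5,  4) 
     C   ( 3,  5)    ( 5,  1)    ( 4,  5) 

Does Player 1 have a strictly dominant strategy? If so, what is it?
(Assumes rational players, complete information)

No strictly dominant strategy exists for Player 1

Work:
A strategy strictly dominates another if it gives a strictly higher payoff against every opponent action. Compare each pair of P1's strategies column-by-column:
  A vs B: [6 vs 3, 4 vs 6, 6 vs 5] → A does not strictly dominate B (column Y: 4 ≤ 6)
  A vs C: [6 vs 3, 4 vs 5, 6 vs 4] → A does not strictly dominate C (column Y: 4 ≤ 5)
  B vs A: [3 vs 6, 6 vs 4, 5 vs 6] → B does not strictly dominate A (column X: 3 ≤ 6)
  B vs C: [3 vs 3, 6 vs 5, 5 vs 4] → B does not strictly dominate C (column X: 3 ≤ 3)
  C vs A: [3 vs 6, 5 vs 4, 4 vs 6] → C does not strictly dominate A (column X: 3 ≤ 6)
  C vs B: [3 vs 3, 5 vs 6, 4 vs 5] → C does not strictly dominate B (column X: 3 ≤ 3)
No single strategy strictly dominates all others → no strictly dominant strategy.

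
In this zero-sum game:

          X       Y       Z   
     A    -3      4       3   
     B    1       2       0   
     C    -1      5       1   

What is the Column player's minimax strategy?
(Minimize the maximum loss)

Column should play X, value = 1

Work:
Column player minimizes Row's maximum payoff:
Column X: max payoff to Row = 1
Column Y: max payoff to Row = 5
Column Z: max payoff to Row = 3
Minimum is 1, achieved by column X.
Minimax strategy: X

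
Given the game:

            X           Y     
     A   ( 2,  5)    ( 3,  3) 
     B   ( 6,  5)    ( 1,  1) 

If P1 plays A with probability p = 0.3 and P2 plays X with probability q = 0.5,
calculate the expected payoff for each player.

E[P1] = 3.2, E[P2] = 3.3

Work:
E[P1] = p·q·π₁(A,X) + p·(1-q)·π₁(A,Y) + (1-p)·q·π₁(B,X) + (1-p)·(1-q)·π₁(B,Y)
= 0.3·0.5·2 + 0.3·0.5·3 + 0.7·0.5·6 + 0.7·0.5·1
= 3.2

E[P2] = 3.3 (similar calculation)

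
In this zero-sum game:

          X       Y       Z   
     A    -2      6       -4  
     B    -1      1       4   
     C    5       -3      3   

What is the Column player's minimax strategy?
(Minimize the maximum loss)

Column should play Z, value = 4

Work:
Column player minimizes Row's maximum payoff:
Column X: max payoff to Row = 5
Column Y: max payoff to Row = 6
Column Z: max payoff to Row = 4
Minimum is 4, achieved by column Z.
Minimax strategy: Z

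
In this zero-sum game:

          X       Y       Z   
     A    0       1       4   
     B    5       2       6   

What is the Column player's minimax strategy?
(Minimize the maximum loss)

Column should play Y, value = 2

Work:
Column player minimizes Row's maximum payoff:
Column X: max payoff to Row = 5
Column Y: max payoff to Row = 2
Column Z: max payoff to Row = 6
Minimum is 2, achieved by column Y.
Minimax strategy: Y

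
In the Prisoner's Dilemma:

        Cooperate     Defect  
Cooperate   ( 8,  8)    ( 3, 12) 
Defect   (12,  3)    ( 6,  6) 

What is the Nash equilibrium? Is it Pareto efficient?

(Defect, Defect) is NE; not Pareto efficient

Work:
Defect dominates Cooperate for both players:
If P2 cooperates: Defect (12) > Cooperate (8)
If P2 defects: Defect (6) > Cooperate (3)
NE: (Defect, Defect) with payoff (6, 6)
But (Cooperate, Cooperate) = (8, 8) Pareto dominates (6, 6)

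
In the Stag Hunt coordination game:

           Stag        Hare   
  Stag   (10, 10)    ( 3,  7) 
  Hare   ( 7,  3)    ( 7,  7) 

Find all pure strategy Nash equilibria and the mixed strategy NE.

Pure NE: (Stag, Stag) and (Hare, Hare); Mixed NE: p = 0.5714, q = 0.5714

Work:
Check pure NE:
(Stag, Stag): (10, 10) - no unilateral deviation beneficial
(Hare, Hare): (7, 7) - no unilateral deviation beneficial
Mixed NE: P1 plays Stag with p = 0.5714, P2 plays Stag with q = 0.5714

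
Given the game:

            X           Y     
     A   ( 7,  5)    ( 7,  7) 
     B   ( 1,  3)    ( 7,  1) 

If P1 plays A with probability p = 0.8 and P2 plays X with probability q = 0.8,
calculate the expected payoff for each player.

E[P1] = 6.04, E[P2] = 4.84

Work:
E[P1] = p·q·π₁(A,X) + p·(1-q)·π₁(A,Y) + (1-p)·q·π₁(B,X) + (1-p)·(1-q)·π₁(B,Y)
= 0.8·0.8·7 + 0.8·0.2·7 + 0.2·0.8·1 + 0.2·0.2·7
= 6.04

E[P2] = 4.84 (similar calculation)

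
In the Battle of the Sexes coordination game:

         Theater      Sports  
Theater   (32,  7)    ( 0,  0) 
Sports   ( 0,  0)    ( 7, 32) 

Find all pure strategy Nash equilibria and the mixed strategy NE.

Pure NE: (Theater, Theater) and (Sports, Sports); Mixed NE: p = 0.8205, q = 0.1795

Work:
Check pure NE:
(Theater, Theater): (32, 7) - no unilateral deviation beneficial
(Sports, Sports): (7, 32) - no unilateral deviation beneficial
Mixed NE: P1 plays Theater with p = 0.8205, P2 plays Theater with q = 0.1795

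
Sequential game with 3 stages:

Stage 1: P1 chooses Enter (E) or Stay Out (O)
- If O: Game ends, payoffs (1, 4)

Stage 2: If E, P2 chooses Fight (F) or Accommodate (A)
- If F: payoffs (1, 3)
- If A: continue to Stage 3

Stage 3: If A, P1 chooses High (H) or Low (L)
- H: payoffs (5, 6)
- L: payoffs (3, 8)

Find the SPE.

SPE: (E, A, H); Outcome (5, 6)

Work:
Stage 3: P1 chooses H (5 vs 3)
Stage 2: P2: F->3, A->6 (anticipating H). Choose A
Stage 1: P1: O->1, E->5 (anticipating A, H). Choose E
SPE path: E -> A -> H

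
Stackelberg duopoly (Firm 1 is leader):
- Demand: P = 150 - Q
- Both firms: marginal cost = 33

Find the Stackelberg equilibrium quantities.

q₁* (leader) = 58.5, q₂* (follower) = 29.25

Work:
Follower's reaction: q₂ = (a - c - q₁)/2
Leader substitutes: π₁ = q₁·(a - q₁ - (a-c-q₁)/2 - c)
FOC: q₁* = (150 - 33)/2 = 58.50
Then: q₂* = (150 - 33 - 58.5)/2 = 29.25
Leader has first-mover advantage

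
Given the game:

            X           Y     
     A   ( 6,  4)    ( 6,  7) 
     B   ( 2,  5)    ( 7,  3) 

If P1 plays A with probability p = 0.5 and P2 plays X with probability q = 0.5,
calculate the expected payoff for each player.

E[P1] = 5.25, E[P2] = 4.75

Work:
E[P1] = p·q·π₁(A,X) + p·(1-q)·π₁(A,Y) + (1-p)·q·π₁(B,X) + (1-p)·(1-q)·π₁(B,Y)
= 0.5·0.5·6 + 0.5·0.5·6 + 0.5·0.5·2 + 0.5·0.5·7
= 5.25

E[P2] = 4.75 (similar calculation)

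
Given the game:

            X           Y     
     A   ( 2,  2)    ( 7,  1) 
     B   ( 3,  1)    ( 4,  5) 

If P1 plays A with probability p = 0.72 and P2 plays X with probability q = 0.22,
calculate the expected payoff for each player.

E[P1] = 5.3064, E[P2] = 2.032

Work:
E[P1] = p·q·π₁(A,X) + p·(1-q)·π₁(A,Y) + (1-p)·q·π₁(B,X) + (1-p)·(1-q)·π₁(B,Y)
= 0.72·0.22·2 + 0.72·0.78·7 + 0.28·0.22·3 + 0.28·0.78·4
= 5.3064

E[P2] = 2.032 (similar calculation)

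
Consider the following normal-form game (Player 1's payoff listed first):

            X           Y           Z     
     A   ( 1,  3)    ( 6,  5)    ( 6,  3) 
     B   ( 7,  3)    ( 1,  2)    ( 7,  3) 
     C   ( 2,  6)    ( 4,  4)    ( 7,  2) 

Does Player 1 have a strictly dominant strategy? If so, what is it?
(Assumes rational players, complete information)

No strictly dominant strategy exists for Player 1

Work:
A strategy strictly dominates another if it gives a strictly higher payoff against every opponent action. Compare each pair of P1's strategies column-by-column:
  A vs B: [1 vs 7, 6 vs 1, 6 vs 7] → A does not strictly dominate B (column X: 1 ≤ 7)
  A vs C: [1 vs 2, 6 vs 4, 6 vs 7] → A does not strictly dominate C (column X: 1 ≤ 2)
  B vs A: [7 vs 1, 1 vs 6, 7 vs 6] → B does not strictly dominate A (column Y: 1 ≤ 6)
  B vs C: [7 vs 2, 1 vs 4, 7 vs 7] → B does not strictly dominate C (column Y: 1 ≤ 4)
  C vs A: [2 vs 1, 4 vs 6, 7 vs 6] → C does not strictly dominate A (column Y: 4 ≤ 6)
  C vs B: [2 vs 7, 4 vs 1, 7 vs 7] → C does not strictly dominate B (column X: 2 ≤ 7)
No single strategy strictly dominates all others → no strictly dominant strategy.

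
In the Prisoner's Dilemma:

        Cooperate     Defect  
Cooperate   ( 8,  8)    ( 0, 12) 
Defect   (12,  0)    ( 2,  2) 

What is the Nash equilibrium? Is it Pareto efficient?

(Defect, Defect) is NE; not Pareto efficient

Work:
Defect dominates Cooperate for both players:
If P2 cooperates: Defect (12) > Cooperate (8)
If P2 defects: Defect (2) > Cooperate (0)
NE: (Defect, Defect) with payoff (2, 2)
But (Cooperate, Cooperate) = (8, 8) Pareto dominates (2, 2)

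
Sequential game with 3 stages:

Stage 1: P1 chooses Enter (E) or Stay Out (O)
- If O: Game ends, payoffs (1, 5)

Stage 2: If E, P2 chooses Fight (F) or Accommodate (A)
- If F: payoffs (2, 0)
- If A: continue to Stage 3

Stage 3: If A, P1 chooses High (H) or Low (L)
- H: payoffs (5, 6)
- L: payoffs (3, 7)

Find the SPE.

SPE: (E, A, H); Outcome (5, 6)

Work:
Stage 3: P1 chooses H (5 vs 3)
Stage 2: P2: F->0, A->6 (anticipating H). Choose A
Stage 1: P1: O->1, E->5 (anticipating A, H). Choose E
SPE path: E -> A -> H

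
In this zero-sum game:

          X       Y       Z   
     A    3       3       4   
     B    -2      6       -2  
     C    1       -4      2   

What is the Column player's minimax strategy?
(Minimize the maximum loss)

Column should play X, value = 3

Work:
Column player minimizes Row's maximum payoff:
Column X: max payoff to Row = 3
Column Y: max payoff to Row = 6
Column Z: max payoff to Row = 4
Minimum is 3, achieved by column X.
Minimax strategy: X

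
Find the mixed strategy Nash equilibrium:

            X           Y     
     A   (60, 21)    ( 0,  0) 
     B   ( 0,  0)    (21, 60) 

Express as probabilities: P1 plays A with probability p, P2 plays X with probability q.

p = 0.7407, q = 0.2593

Work:
Find probabilities that make opponent indifferent:
P2 chooses q to make P1 indifferent between A and B
P1 chooses p to make P2 indifferent between X and Y
Mixed NE: P1 plays (A: 0.7407, B: 0.2593), P2 plays (X: 0.2593, Y: 0.7407)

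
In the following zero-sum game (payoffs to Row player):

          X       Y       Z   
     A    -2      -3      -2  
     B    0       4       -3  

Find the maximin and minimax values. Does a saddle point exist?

Maximin = -3, Minimax = -2, Saddle: False

Work:
Row minimums: [-3, -3] → maximin = -3
Column maximums: [0, 4, -2] → minimax = -2
No saddle point (maximin ≠ minimax). Mixed strategy needed.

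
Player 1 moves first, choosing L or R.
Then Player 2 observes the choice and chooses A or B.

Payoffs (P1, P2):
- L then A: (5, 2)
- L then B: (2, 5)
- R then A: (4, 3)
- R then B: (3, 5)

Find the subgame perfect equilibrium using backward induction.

P1 plays R, P2 plays B after L and B after R; Payoff (3, 5)

Work:
Backward induction:
After L: P2 chooses B → P1 gets 2
After R: P2 chooses B → P1 gets 3
P1 chooses R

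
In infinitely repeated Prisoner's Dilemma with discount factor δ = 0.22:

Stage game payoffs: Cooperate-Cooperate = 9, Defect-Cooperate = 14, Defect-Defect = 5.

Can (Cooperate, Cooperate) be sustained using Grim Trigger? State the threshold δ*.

δ* = 0.5556; since δ = 0.22 < 0.5556, cooperation cannot be sustained

Work:
For Grim Trigger:
Cooperate forever: 9/(1-δ)
Defect then punished: 14 + 5·δ/(1-δ)
Need: 9/(1-δ) ≥ 14 + 5·δ/(1-δ)
Solving: δ ≥ (T-R)/(T-P) = (14-9)/(14-5) = 0.5556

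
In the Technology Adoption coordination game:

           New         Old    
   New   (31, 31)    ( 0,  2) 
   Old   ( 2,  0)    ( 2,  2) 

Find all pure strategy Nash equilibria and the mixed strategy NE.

Pure NE: (New, New) and (Old, Old); Mixed NE: p = 0.0645, q = 0.0645

Work:
Check pure NE:
(New, New): (31, 31) - no unilateral deviation beneficial
(Old, Old): (2, 2) - no unilateral deviation beneficial
Mixed NE: P1 plays New with p = 0.0645, P2 plays New with q = 0.0645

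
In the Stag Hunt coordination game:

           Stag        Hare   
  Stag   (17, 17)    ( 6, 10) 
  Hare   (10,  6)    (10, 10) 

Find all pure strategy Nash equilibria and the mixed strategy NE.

Pure NE: (Stag, Stag) and (Hare, Hare); Mixed NE: p = 0.3636, q = 0.3636

Work:
Check pure NE:
(Stag, Stag): (17, 17) - no unilateral deviation beneficial
(Hare, Hare): (10, 10) - no unilateral deviation beneficial
Mixed NE: P1 plays Stag with p = 0.3636, P2 plays Stag with q = 0.3636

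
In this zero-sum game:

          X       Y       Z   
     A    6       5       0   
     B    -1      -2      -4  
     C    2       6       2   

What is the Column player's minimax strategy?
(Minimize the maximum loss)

Column should play Z, value = 2

Work:
Column player minimizes Row's maximum payoff:
Column X: max payoff to Row = 6
Column Y: max payoff to Row = 6
Column Z: max payoff to Row = 2
Minimum is 2, achieved by column Z.
Minimax strategy: Z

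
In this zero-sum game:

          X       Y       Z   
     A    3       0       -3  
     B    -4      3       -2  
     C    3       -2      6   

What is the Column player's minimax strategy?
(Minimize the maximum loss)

Column should play X or Y (all achieve the minimum), value = 3

Work:
Column player minimizes Row's maximum payoff:
Column X: max payoff to Row = 3
Column Y: max payoff to Row = 3
Column Z: max payoff to Row = 6
Minimum is 3, achieved by columns X, Y (tied).
Each of X or Y is a minimax strategy.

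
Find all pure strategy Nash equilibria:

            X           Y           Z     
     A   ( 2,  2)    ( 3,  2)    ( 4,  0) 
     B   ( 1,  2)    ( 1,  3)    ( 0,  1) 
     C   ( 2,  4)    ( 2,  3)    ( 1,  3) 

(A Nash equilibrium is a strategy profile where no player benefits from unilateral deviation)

Nash equilibrium: (A, X), (A, Y), (C, X)

Work:
Best responses:
  P1 vs X: payoffs [2, 1, 2] → best response A/C (payoff 2)
  P1 vs Y: payoffs [3, 1, 2] → best response A (payoff 3)
  P1 vs Z: payoffs [4, 0, 1] → best response A (payoff 4)
  P2 vs A: payoffs [2, 2, 0] → best response X/Y (payoff 2)
  P2 vs B: payoffs [2, 3, 1] → best response Y (payoff 3)
  P2 vs C: payoffs [4, 3, 3] → best response X (payoff 4)
Mutual best responses: (A,X), (A,Y), (C,X) → Nash equilibria.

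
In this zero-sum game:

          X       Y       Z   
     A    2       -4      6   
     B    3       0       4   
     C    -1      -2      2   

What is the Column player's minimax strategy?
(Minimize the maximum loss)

Column should play Y, value = 0

Work:
Column player minimizes Row's maximum payoff:
Column X: max payoff to Row = 3
Column Y: max payoff to Row = 0
Column Z: max payoff to Row = 6
Minimum is 0, achieved by column Y.
Minimax strategy: Y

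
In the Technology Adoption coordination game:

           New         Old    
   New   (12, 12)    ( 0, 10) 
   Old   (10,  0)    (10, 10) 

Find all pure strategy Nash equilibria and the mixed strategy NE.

Pure NE: (New, New) and (Old, Old); Mixed NE: p = 0.8333, q = 0.8333

Work:
Check pure NE:
(New, New): (12, 12) - no unilateral deviation beneficial
(Old, Old): (10, 10) - no unilateral deviation beneficial
Mixed NE: P1 plays New with p = 0.8333, P2 plays New with q = 0.8333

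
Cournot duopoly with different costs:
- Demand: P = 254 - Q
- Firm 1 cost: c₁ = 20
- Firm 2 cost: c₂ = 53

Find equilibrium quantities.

q₁* = 89.0, q₂* = 56.0

Work:
Reaction: q₁ = (254 - 20 - q₂)/2
Reaction: q₂ = (254 - 53 - q₁)/2
Solve simultaneously:
q₁* = (254 - 2×20 + 53)/3 = 89.0
q₂* = (254 - 2×53 + 20)/3 = 56.0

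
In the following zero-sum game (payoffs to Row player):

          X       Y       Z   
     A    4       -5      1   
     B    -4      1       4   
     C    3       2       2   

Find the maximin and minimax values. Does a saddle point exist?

Maximin = 2, Minimax = 2, Saddle: True

Work:
Row minimums: [-5, -4, 2] → maximin = 2
Column maximums: [4, 2, 4] → minimax = 2
Saddle point exists! Game value = 2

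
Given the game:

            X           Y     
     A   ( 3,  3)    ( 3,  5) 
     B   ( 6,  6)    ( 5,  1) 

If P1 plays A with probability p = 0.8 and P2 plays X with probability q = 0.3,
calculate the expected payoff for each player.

E[P1] = 3.46, E[P2] = 4.02

Work:
E[P1] = p·q·π₁(A,X) + p·(1-q)·π₁(A,Y) + (1-p)·q·π₁(B,X) + (1-p)·(1-q)·π₁(B,Y)
= 0.8·0.3·3 + 0.8·0.7·3 + 0.2·0.3·6 + 0.2·0.7·5
= 3.46

E[P2] = 4.02 (similar calculation)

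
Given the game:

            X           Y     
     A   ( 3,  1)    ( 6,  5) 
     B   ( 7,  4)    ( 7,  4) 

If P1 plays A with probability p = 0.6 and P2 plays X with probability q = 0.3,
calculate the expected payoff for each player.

E[P1] = 5.86, E[P2] = 3.88

Work:
E[P1] = p·q·π₁(A,X) + p·(1-q)·π₁(A,Y) + (1-p)·q·π₁(B,X) + (1-p)·(1-q)·π₁(B,Y)
= 0.6·0.3·3 + 0.6·0.7·6 + 0.4·0.3·7 + 0.4·0.7·7
= 5.86

E[P2] = 3.88 (similar calculation)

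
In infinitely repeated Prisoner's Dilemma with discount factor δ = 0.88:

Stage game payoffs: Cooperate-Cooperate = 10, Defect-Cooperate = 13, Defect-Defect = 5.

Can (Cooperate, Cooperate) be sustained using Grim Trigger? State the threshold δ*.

δ* = 0.375; since δ = 0.88 ≥ 0.375, cooperation can be sustained

Work:
For Grim Trigger:
Cooperate forever: 10/(1-δ)
Defect then punished: 13 + 5·δ/(1-δ)
Need: 10/(1-δ) ≥ 13 + 5·δ/(1-δ)
Solving: δ ≥ (T-R)/(T-P) = (13-10)/(13-5) = 0.375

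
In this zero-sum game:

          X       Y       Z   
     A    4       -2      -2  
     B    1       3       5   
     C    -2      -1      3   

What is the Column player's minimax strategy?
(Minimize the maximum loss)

Column should play Y, value = 3

Work:
Column player minimizes Row's maximum payoff:
Column X: max payoff to Row = 4
Column Y: max payoff to Row = 3
Column Z: max payoff to Row = 5
Minimum is 3, achieved by column Y.
Minimax strategy: Y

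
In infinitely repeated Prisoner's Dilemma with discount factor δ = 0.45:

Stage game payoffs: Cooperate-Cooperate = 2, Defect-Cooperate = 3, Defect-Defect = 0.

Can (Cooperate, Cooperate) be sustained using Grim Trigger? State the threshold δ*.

δ* = 0.3333; since δ = 0.45 ≥ 0.3333, cooperation can be sustained

Work:
For Grim Trigger:
Cooperate forever: 2/(1-δ)
Defect then punished: 3 + 0·δ/(1-δ)
Need: 2/(1-δ) ≥ 3 + 0·δ/(1-δ)
Solving: δ ≥ (T-R)/(T-P) = (3-2)/(3-0) = 0.3333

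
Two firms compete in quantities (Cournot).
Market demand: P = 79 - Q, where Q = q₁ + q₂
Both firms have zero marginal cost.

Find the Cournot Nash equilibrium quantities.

q₁* = q₂* = 26.33; P* = 26.33

Work:
Profit: π_i = P·q_i = (a - q_i - q_j)·q_i
FOC: ∂π_i/∂q_i = a - 2q_i - q_j = 0
Reaction function: q_i = (79 - q_j)/2
Symmetry: q* = 79/3 = 26.33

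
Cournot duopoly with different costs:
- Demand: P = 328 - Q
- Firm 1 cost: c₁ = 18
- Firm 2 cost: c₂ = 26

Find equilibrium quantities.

q₁* = 106.0, q₂* = 98.0

Work:
Reaction: q₁ = (328 - 18 - q₂)/2
Reaction: q₂ = (328 - 26 - q₁)/2
Solve simultaneously:
q₁* = (328 - 2×18 + 26)/3 = 106.0
q₂* = (328 - 2×26 + 18)/3 = 98.0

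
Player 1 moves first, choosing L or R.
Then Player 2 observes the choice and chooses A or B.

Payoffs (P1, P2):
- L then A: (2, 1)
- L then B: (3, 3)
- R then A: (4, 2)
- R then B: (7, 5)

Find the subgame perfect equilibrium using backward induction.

P1 plays R, P2 plays B after L and B after R; Payoff (7, 5)

Work:
Backward induction:
After L: P2 chooses B → P1 gets 3
After R: P2 chooses B → P1 gets 7
P1 chooses R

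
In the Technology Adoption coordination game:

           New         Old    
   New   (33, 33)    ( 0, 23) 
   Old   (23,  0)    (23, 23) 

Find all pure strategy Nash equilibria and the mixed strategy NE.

Pure NE: (New, New) and (Old, Old); Mixed NE: p = 0.697, q = 0.697

Work:
Check pure NE:
(New, New): (33, 33) - no unilateral deviation beneficial
(Old, Old): (23, 23) - no unilateral deviation beneficial
Mixed NE: P1 plays New with p = 0.697, P2 plays New with q = 0.697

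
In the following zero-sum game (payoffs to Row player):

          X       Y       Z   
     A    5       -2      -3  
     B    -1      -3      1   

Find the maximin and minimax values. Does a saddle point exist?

Maximin = -3, Minimax = -2, Saddle: False

Work:
Row minimums: [-3, -3] → maximin = -3
Column maximums: [5, -2, 1] → minimax = -2
No saddle point (maximin ≠ minimax). Mixed strategy needed.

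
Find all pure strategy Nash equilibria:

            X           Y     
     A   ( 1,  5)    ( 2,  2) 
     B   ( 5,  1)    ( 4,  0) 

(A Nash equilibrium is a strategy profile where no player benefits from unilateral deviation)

Nash equilibrium: (B, X)

Work:
Best responses:
  P1 vs X: payoffs [1, 5] → best response B (payoff 5)
  P1 vs Y: payoffs [2, 4] → best response B (payoff 4)
  P2 vs A: payoffs [5, 2] → best response X (payoff 5)
  P2 vs B: payoffs [1, 0] → best response X (payoff 1)
Mutual best responses: (B,X) → Nash equilibria.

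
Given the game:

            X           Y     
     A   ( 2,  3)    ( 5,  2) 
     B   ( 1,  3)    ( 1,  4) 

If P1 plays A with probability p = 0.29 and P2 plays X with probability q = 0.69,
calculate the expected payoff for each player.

E[P1] = 1.5597, E[P2] = 3.1302

Work:
E[P1] = p·q·π₁(A,X) + p·(1-q)·π₁(A,Y) + (1-p)·q·π₁(B,X) + (1-p)·(1-q)·π₁(B,Y)
= 0.29·0.69·2 + 0.29·0.31·5 + 0.71·0.69·1 + 0.71·0.31·1
= 1.5597

E[P2] = 3.1302 (similar calculation)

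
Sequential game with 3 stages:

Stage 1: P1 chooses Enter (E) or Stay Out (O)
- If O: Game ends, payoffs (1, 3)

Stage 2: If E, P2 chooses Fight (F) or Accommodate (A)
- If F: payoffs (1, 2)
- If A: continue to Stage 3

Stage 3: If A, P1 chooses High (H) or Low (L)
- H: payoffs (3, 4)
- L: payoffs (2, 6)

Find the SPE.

SPE: (E, A, H); Outcome (3, 4)

Work:
Stage 3: P1 chooses H (3 vs 2)
Stage 2: P2: F->2, A->4 (anticipating H). Choose A
Stage 1: P1: O->1, E->3 (anticipating A, H). Choose E
SPE path: E -> A -> H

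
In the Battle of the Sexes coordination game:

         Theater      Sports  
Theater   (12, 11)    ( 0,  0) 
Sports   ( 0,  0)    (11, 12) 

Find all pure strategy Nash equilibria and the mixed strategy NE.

Pure NE: (Theater, Theater) and (Sports, Sports); Mixed NE: p = 0.5217, q = 0.4783

Work:
Check pure NE:
(Theater, Theater): (12, 11) - no unilateral deviation beneficial
(Sports, Sports): (11, 12) - no unilateral deviation beneficial
Mixed NE: P1 plays Theater with p = 0.5217, P2 plays Theater with q = 0.4783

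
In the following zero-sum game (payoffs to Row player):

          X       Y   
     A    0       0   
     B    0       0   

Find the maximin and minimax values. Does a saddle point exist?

Maximin = 0, Minimax = 0, Saddle: True

Work:
Row minimums: [0, 0] → maximin = 0
Column maximums: [0, 0] → minimax = 0
Saddle point exists! Game value = 0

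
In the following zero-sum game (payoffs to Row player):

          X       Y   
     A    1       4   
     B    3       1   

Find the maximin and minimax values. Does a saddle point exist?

Maximin = 1, Minimax = 3, Saddle: False

Work:
Row minimums: [1, 1] → maximin = 1
Column maximums: [3, 4] → minimax = 3
No saddle point (maximin ≠ minimax). Mixed strategy needed.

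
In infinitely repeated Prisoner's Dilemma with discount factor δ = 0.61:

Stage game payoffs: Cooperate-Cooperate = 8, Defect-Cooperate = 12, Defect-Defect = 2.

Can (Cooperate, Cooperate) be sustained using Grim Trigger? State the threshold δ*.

δ* = 0.4; since δ = 0.61 ≥ 0.4, cooperation can be sustained

Work:
For Grim Trigger:
Cooperate forever: 8/(1-δ)
Defect then punished: 12 + 2·δ/(1-δ)
Need: 8/(1-δ) ≥ 12 + 2·δ/(1-δ)
Solving: δ ≥ (T-R)/(T-P) = (12-8)/(12-2) = 0.4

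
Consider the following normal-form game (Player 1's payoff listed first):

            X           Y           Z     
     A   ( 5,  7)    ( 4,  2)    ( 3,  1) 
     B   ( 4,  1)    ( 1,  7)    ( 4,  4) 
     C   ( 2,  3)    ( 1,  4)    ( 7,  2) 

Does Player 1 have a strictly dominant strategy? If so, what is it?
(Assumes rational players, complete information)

No strictly dominant strategy exists for Player 1

Work:
A strategy strictly dominates another if it gives a strictly higher payoff against every opponent action. Compare each pair of P1's strategies column-by-column:
  A vs B: [5 vs 4, 4 vs 1, 3 vs 4] → A does not strictly dominate B (column Z: 3 ≤ 4)
  A vs C: [5 vs 2, 4 vs 1, 3 vs 7] → A does not strictly dominate C (column Z: 3 ≤ 7)
  B vs A: [4 vs 5, 1 vs 4, 4 vs 3] → B does not strictly dominate A (column X: 4 ≤ 5)
  B vs C: [4 vs 2, 1 vs 1, 4 vs 7] → B does not strictly dominate C (column Y: 1 ≤ 1)
  C vs A: [2 vs 5, 1 vs 4, 7 vs 3] → C does not strictly dominate A (column X: 2 ≤ 5)
  C vs B: [2 vs 4, 1 vs 1, 7 vs 4] → C does not strictly dominate B (column X: 2 ≤ 4)
No single strategy strictly dominates all others → no strictly dominant strategy.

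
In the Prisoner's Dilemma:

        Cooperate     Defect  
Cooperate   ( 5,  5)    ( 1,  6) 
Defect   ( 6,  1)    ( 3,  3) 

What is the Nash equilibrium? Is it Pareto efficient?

(Defect, Defect) is NE; not Pareto efficient

Work:
Defect dominates Cooperate for both players:
If P2 cooperates: Defect (6) > Cooperate (5)
If P2 defects: Defect (3) > Cooperate (1)
NE: (Defect, Defect) with payoff (3, 3)
But (Cooperate, Cooperate) = (5, 5) Pareto dominates (3, 3)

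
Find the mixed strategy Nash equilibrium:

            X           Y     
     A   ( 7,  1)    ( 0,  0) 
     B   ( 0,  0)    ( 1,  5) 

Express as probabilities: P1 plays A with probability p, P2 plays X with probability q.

p = 0.8333, q = 0.125

Work:
Find probabilities that make opponent indifferent:
P2 chooses q to make P1 indifferent between A and B
P1 chooses p to make P2 indifferent between X and Y
Mixed NE: P1 plays (A: 0.8333, B: 0.1667), P2 plays (X: 0.125, Y: 0.875)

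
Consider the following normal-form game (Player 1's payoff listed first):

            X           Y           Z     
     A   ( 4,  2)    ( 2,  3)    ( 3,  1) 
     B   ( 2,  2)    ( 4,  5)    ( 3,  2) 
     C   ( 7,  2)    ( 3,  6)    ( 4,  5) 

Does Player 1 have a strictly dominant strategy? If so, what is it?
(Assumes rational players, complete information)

No strictly dominant strategy exists for Player 1

Work:
A strategy strictly dominates another if it gives a strictly higher payoff against every opponent action. Compare each pair of P1's strategies column-by-column:
  A vs B: [4 vs 2, 2 vs 4, 3 vs 3] → A does not strictly dominate B (column Y: 2 ≤ 4)
  A vs C: [4 vs 7, 2 vs 3, 3 vs 4] → A does not strictly dominate C (column X: 4 ≤ 7)
  B vs A: [2 vs 4, 4 vs 2, 3 vs 3] → B does not strictly dominate A (column X: 2 ≤ 4)
  B vs C: [2 vs 7, 4 vs 3, 3 vs 4] → B does not strictly dominate C (column X: 2 ≤ 7)
  C vs A: [7 vs 4, 3 vs 2, 4 vs 3] → C strictly dominates A
  C vs B: [7 vs 2, 3 vs 4, 4 vs 3] → C does not strictly dominate B (column Y: 3 ≤ 4)
No single strategy strictly dominates all others → no strictly dominant strategy.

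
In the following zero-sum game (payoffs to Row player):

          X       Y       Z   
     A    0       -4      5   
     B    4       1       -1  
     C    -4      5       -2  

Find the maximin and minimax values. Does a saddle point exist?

Maximin = -1, Minimax = 4, Saddle: False

Work:
Row minimums: [-4, -1, -4] → maximin = -1
Column maximums: [4, 5, 5] → minimax = 4
No saddle point (maximin ≠ minimax). Mixed strategy needed.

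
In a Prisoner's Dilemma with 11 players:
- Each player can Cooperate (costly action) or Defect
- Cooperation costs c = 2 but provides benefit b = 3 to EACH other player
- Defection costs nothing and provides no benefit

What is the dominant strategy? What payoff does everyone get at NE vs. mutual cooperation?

Dominant: Defect; NE payoff = 0; Coop payoff = 28

Work:
Defect dominates (saves cost c = 2, benefit to others is external)
NE: All defect → everyone gets 0
If all cooperate: each receives (10)×3 - 2 = 28
Social dilemma: 28 > 0 but NE gives 0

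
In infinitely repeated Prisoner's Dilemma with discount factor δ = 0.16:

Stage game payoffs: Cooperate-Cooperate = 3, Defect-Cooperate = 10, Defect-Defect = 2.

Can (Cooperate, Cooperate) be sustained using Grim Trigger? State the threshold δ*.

δ* = 0.875; since δ = 0.16 < 0.875, cooperation cannot be sustained

Work:
For Grim Trigger:
Cooperate forever: 3/(1-δ)
Defect then punished: 10 + 2·δ/(1-δ)
Need: 3/(1-δ) ≥ 10 + 2·δ/(1-δ)
Solving: δ ≥ (T-R)/(T-P) = (10-3)/(10-2) = 0.875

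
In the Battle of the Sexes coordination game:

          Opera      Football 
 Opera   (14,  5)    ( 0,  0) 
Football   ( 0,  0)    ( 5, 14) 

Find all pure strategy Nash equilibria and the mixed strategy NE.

Pure NE: (Opera, Opera) and (Football, Football); Mixed NE: p = 0.7368, q = 0.2632

Work:
Check pure NE:
(Opera, Opera): (14, 5) - no unilateral deviation beneficial
(Football, Football): (5, 14) - no unilateral deviation beneficial
Mixed NE: P1 plays Opera with p = 0.7368, P2 plays Opera with q = 0.2632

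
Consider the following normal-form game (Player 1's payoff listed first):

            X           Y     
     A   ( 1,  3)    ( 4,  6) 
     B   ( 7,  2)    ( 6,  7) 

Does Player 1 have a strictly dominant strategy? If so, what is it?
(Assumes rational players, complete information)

Yes, Player 1's strictly dominant strategy is B

Work:
A strategy strictly dominates another if it gives a strictly higher payoff against every opponent action. Compare each pair of P1's strategies column-by-column:
  A vs B: [1 vs 7, 4 vs 6] → A does not strictly dominate B (column X: 1 ≤ 7)
  B vs A: [7 vs 1, 6 vs 4] → B strictly dominates A
B strictly dominates every other strategy → strictly dominant.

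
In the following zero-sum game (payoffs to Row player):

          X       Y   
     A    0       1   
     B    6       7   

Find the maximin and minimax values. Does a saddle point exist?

Maximin = 6, Minimax = 6, Saddle: True

Work:
Row minimums: [0, 6] → maximin = 6
Column maximums: [6, 7] → minimax = 6
Saddle point exists! Game value = 6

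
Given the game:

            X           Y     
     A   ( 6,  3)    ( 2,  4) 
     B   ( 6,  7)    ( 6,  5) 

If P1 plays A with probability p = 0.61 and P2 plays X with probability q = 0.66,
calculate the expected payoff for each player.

E[P1] = 5.1704, E[P2] = 4.5022

Work:
E[P1] = p·q·π₁(A,X) + p·(1-q)·π₁(A,Y) + (1-p)·q·π₁(B,X) + (1-p)·(1-q)·π₁(B,Y)
= 0.61·0.66·6 + 0.61·0.34·2 + 0.39·0.66·6 + 0.39·0.34·6
= 5.1704

E[P2] = 4.5022 (similar calculation)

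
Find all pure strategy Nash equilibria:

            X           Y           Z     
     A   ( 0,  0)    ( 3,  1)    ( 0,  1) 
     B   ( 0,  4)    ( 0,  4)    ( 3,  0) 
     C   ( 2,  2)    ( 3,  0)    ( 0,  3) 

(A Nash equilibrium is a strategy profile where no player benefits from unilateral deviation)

Nash equilibrium: (A, Y)

Work:
Best responses:
  P1 vs X: payoffs [0, 0, 2] → best response C (payoff 2)
  P1 vs Y: payoffs [3, 0, 3] → best response A/C (payoff 3)
  P1 vs Z: payoffs [0, 3, 0] → best response B (payoff 3)
  P2 vs A: payoffs [0, 1, 1] → best response Y/Z (payoff 1)
  P2 vs B: payoffs [4, 4, 0] → best response X/Y (payoff 4)
  P2 vs C: payoffs [2, 0, 3] → best response Z (payoff 3)
Mutual best responses: (A,Y) → Nash equilibria.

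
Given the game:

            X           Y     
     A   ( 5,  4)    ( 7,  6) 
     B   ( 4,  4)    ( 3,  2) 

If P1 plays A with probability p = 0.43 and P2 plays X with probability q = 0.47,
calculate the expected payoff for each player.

E[P1] = 4.5837, E[P2] = 3.8516

Work:
E[P1] = p·q·π₁(A,X) + p·(1-q)·π₁(A,Y) + (1-p)·q·π₁(B,X) + (1-p)·(1-q)·π₁(B,Y)
= 0.43·0.47·5 + 0.43·0.53·7 + 0.57·0.47·4 + 0.57·0.53·3
= 4.5837

E[P2] = 3.8516 (similar calculation)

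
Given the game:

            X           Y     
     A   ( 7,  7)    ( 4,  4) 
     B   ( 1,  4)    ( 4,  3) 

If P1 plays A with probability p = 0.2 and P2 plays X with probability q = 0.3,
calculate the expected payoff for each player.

E[P1] = 3.46, E[P2] = 3.62

Work:
E[P1] = p·q·π₁(A,X) + p·(1-q)·π₁(A,Y) + (1-p)·q·π₁(B,X) + (1-p)·(1-q)·π₁(B,Y)
= 0.2·0.3·7 + 0.2·0.7·4 + 0.8·0.3·1 + 0.8·0.7·4
= 3.46

E[P2] = 3.62 (similar calculation)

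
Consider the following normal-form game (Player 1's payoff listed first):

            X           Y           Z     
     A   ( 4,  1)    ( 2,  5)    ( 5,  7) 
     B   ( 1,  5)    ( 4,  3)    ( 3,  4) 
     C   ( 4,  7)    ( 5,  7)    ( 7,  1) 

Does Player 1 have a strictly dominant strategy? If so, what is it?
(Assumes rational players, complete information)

No strictly dominant strategy exists for Player 1

Work:
A strategy strictly dominates another if it gives a strictly higher payoff against every opponent action. Compare each pair of P1's strategies column-by-column:
  A vs B: [4 vs 1, 2 vs 4, 5 vs 3] → A does not strictly dominate B (column Y: 2 ≤ 4)
  A vs C: [4 vs 4, 2 vs 5, 5 vs 7] → A does not strictly dominate C (column X: 4 ≤ 4)
  B vs A: [1 vs 4, 4 vs 2, 3 vs 5] → B does not strictly dominate A (column X: 1 ≤ 4)
  B vs C: [1 vs 4, 4 vs 5, 3 vs 7] → B does not strictly dominate C (column X: 1 ≤ 4)
  C vs A: [4 vs 4, 5 vs 2, 7 vs 5] → C does not strictly dominate A (column X: 4 ≤ 4)
  C vs B: [4 vs 1, 5 vs 4, 7 vs 3] → C strictly dominates B
No single strategy strictly dominates all others → no strictly dominant strategy.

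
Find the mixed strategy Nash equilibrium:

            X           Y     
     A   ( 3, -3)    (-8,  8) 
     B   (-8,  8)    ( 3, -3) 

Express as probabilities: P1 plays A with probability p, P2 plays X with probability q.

p = 0.5, q = 0.5

Work:
Find probabilities that make opponent indifferent:
P2 chooses q to make P1 indifferent between A and B
P1 chooses p to make P2 indifferent between X and Y
Mixed NE: P1 plays (A: 0.5, B: 0.5), P2 plays (X: 0.5, Y: 0.5)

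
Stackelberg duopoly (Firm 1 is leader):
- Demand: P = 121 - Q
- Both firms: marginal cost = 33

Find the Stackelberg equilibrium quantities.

q₁* (leader) = 44.0, q₂* (follower) = 22.0

Work:
Follower's reaction: q₂ = (a - c - q₁)/2
Leader substitutes: π₁ = q₁·(a - q₁ - (a-c-q₁)/2 - c)
FOC: q₁* = (121 - 33)/2 = 44.00
Then: q₂* = (121 - 33 - 44.0)/2 = 22.00
Leader has first-mover advantage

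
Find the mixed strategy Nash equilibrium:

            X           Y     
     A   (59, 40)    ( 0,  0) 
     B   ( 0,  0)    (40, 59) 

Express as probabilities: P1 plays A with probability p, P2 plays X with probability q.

p = 0.596, q = 0.404

Work:
Find probabilities that make opponent indifferent:
P2 chooses q to make P1 indifferent between A and B
P1 chooses p to make P2 indifferent between X and Y
Mixed NE: P1 plays (A: 0.596, B: 0.404), P2 plays (X: 0.404, Y: 0.596)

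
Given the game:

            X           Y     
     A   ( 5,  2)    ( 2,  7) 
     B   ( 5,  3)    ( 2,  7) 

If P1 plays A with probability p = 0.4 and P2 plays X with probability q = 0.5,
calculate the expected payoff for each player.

E[P1] = 3.5, E[P2] = 4.8

Work:
E[P1] = p·q·π₁(A,X) + p·(1-q)·π₁(A,Y) + (1-p)·q·π₁(B,X) + (1-p)·(1-q)·π₁(B,Y)
= 0.4·0.5·5 + 0.4·0.5·2 + 0.6·0.5·5 + 0.6·0.5·2
= 3.5

E[P2] = 4.8 (similar calculation)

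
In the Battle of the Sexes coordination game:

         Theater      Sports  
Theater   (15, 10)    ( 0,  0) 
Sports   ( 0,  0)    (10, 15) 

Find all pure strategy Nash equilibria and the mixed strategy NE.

Pure NE: (Theater, Theater) and (Sports, Sports); Mixed NE: p = 0.6, q = 0.4

Work:
Check pure NE:
(Theater, Theater): (15, 10) - no unilateral deviation beneficial
(Sports, Sports): (10, 15) - no unilateral deviation beneficial
Mixed NE: P1 plays Theater with p = 0.6, P2 plays Theater with q = 0.4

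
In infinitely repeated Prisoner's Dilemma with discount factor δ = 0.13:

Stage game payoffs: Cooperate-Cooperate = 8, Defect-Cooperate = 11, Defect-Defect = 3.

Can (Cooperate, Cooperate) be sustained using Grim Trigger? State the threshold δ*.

δ* = 0.375; since δ = 0.13 < 0.375, cooperation cannot be sustained

Work:
For Grim Trigger:
Cooperate forever: 8/(1-δ)
Defect then punished: 11 + 3·δ/(1-δ)
Need: 8/(1-δ) ≥ 11 + 3·δ/(1-δ)
Solving: δ ≥ (T-R)/(T-P) = (11-8)/(11-3) = 0.375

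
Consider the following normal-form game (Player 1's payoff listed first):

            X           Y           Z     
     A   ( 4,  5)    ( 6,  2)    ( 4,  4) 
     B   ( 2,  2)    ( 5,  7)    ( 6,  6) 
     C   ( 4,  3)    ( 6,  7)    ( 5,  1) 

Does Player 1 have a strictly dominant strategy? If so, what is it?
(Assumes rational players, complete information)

No strictly dominant strategy exists for Player 1

Work:
A strategy strictly dominates another if it gives a strictly higher payoff against every opponent action. Compare each pair of P1's strategies column-by-column:
  A vs B: [4 vs 2, 6 vs 5, 4 vs 6] → A does not strictly dominate B (column Z: 4 ≤ 6)
  A vs C: [4 vs 4, 6 vs 6, 4 vs 5] → A does not strictly dominate C (column X: 4 ≤ 4)
  B vs A: [2 vs 4, 5 vs 6, 6 vs 4] → B does not strictly dominate A (column X: 2 ≤ 4)
  B vs C: [2 vs 4, 5 vs 6, 6 vs 5] → B does not strictly dominate C (column X: 2 ≤ 4)
  C vs A: [4 vs 4, 6 vs 6, 5 vs 4] → C does not strictly dominate A (column X: 4 ≤ 4)
  C vs B: [4 vs 2, 6 vs 5, 5 vs 6] → C does not strictly dominate B (column Z: 5 ≤ 6)
No single strategy strictly dominates all others → no strictly dominant strategy.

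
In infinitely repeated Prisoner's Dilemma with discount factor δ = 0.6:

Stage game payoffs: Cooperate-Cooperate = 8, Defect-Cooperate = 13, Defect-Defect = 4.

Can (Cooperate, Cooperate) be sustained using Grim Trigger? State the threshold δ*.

δ* = 0.5556; since δ = 0.6 ≥ 0.5556, cooperation can be sustained

Work:
For Grim Trigger:
Cooperate forever: 8/(1-δ)
Defect then punished: 13 + 4·δ/(1-δ)
Need: 8/(1-δ) ≥ 13 + 4·δ/(1-δ)
Solving: δ ≥ (T-R)/(T-P) = (13-8)/(13-4) = 0.5556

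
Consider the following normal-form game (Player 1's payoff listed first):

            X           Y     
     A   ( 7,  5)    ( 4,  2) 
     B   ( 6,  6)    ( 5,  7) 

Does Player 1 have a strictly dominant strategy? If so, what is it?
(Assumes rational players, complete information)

No strictly dominant strategy exists for Player 1

Work:
A strategy strictly dominates another if it gives a strictly higher payoff against every opponent action. Compare each pair of P1's strategies column-by-column:
  A vs B: [7 vs 6, 4 vs 5] → A does not strictly dominate B (column Y: 4 ≤ 5)
  B vs A: [6 vs 7, 5 vs 4] → B does not strictly dominate A (column X: 6 ≤ 7)
No single strategy strictly dominates all others → no strictly dominant strategy.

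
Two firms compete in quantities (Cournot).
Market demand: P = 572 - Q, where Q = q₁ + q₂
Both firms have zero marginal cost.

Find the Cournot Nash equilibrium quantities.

q₁* = q₂* = 190.67; P* = 190.67

Work:
Profit: π_i = P·q_i = (a - q_i - q_j)·q_i
FOC: ∂π_i/∂q_i = a - 2q_i - q_j = 0
Reaction function: q_i = (572 - q_j)/2
Symmetry: q* = 572/3 = 190.67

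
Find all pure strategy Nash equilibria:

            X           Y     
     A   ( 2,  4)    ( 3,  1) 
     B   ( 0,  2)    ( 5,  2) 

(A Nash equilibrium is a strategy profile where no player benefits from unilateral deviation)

Nash equilibrium: (A, X), (B, Y)

Work:
Best responses:
  P1 vs X: payoffs [2, 0] → best response A (payoff 2)
  P1 vs Y: payoffs [3, 5] → best response B (payoff 5)
  P2 vs A: payoffs [4, 1] → best response X (payoff 4)
  P2 vs B: payoffs [2, 2] → best response X/Y (payoff 2)
Mutual best responses: (A,X), (B,Y) → Nash equilibria.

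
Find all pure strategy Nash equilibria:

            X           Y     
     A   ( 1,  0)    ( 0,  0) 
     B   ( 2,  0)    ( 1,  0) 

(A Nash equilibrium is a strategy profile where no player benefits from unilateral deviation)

Nash equilibrium: (B, X), (B, Y)

Work:
Best responses:
  P1 vs X: payoffs [1, 2] → best response B (payoff 2)
  P1 vs Y: payoffs [0, 1] → best response B (payoff 1)
  P2 vs A: payoffs [0, 0] → best response X/Y (payoff 0)
  P2 vs B: payoffs [0, 0] → best response X/Y (payoff 0)
Mutual best responses: (B,X), (B,Y) → Nash equilibria.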